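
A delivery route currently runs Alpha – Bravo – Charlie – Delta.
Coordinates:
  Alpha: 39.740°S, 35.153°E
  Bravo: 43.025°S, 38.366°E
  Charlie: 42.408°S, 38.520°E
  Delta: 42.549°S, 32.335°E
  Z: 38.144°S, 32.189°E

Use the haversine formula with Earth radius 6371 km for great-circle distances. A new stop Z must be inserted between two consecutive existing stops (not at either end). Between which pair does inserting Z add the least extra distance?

Added distance for inserting Z between each consecutive pair:
Alpha–Bravo: 611.1 km
Bravo–Charlie: 1398.6 km
Charlie–Delta: 698.7 km
Smallest added distance is 611.1 km, inserting between Alpha and Bravo.

between Alpha and Bravo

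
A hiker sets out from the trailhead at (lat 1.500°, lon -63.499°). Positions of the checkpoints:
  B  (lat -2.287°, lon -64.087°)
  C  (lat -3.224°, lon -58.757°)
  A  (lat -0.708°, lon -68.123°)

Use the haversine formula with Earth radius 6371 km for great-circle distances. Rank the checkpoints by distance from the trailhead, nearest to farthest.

B, A, C

Computing each great-circle distance from (lat 1.500°, lon -63.499°):
B (lat -2.287°, lon -64.087°): 426.1 km
A (lat -0.708°, lon -68.123°): 569.7 km
C (lat -3.224°, lon -58.757°): 744.1 km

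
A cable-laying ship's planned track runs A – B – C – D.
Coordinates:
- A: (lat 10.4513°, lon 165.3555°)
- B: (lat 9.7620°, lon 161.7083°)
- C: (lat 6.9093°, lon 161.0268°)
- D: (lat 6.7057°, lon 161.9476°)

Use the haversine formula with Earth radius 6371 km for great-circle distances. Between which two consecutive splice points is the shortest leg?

Leg distances:
A→B: 406.5 km
B→C: 325.9 km
C→D: 104.2 km
The shortest leg is C–D at 104.2 km.

C–D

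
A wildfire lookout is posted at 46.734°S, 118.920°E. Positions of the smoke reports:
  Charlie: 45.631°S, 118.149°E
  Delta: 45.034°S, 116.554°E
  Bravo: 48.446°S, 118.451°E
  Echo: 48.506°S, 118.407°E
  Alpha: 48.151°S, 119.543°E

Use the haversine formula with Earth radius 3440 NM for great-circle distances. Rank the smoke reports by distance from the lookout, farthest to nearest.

Delta, Echo, Bravo, Alpha, Charlie

Distance from the lookout at 46.734°S, 118.920°E to each:
Delta 45.034°S, 116.554°E: 142.1 NM
Echo 48.506°S, 118.407°E: 108.4 NM
Bravo 48.446°S, 118.451°E: 104.5 NM
Alpha 48.151°S, 119.543°E: 88.8 NM
Charlie 45.631°S, 118.149°E: 73.6 NM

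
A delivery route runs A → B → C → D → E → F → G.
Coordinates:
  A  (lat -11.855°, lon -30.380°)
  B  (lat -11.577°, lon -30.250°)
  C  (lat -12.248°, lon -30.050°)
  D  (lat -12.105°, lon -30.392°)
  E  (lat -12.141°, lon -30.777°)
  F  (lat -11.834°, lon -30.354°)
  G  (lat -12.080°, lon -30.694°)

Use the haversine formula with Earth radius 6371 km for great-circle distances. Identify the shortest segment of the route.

A–B

Leg distances:
A→B: 34.0 km
B→C: 77.7 km
C→D: 40.4 km
D→E: 42.0 km
E→F: 57.3 km
F→G: 46.0 km
The shortest leg is A–B at 34.0 km.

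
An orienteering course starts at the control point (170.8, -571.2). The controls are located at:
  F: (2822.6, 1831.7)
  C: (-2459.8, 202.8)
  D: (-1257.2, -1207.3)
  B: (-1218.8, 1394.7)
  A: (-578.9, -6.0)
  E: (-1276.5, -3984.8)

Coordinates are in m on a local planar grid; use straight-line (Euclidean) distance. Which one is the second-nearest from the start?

Distance to each, sorted:
A: 938.9 m
D: 1563.3 m
B: 2407.4 m
C: 2742.1 m
F: 3578.5 m
E: 3707.7 m
The second-nearest is D at 1563.3 m.

D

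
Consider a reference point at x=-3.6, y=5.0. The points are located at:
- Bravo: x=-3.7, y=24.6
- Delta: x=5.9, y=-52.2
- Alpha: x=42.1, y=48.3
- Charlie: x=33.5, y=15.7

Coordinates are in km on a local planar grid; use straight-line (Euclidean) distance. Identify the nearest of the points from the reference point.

Distances from the reference point (x=-3.6, y=5.0):
Bravo: 19.6 km
Charlie: 38.6 km
Delta: 58.0 km
Alpha: 63.0 km
The nearest is Bravo at 19.6 km.

Bravo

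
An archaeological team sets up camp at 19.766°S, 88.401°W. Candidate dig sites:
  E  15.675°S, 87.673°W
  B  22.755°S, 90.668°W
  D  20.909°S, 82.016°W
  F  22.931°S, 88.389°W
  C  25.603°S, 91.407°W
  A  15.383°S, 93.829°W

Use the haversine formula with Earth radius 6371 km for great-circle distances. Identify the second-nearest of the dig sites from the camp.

B

Distance to each, sorted:
F: 351.9 km
B: 407.0 km
E: 461.4 km
D: 677.7 km
C: 718.5 km
A: 753.9 km
The second-nearest is B at 407.0 km.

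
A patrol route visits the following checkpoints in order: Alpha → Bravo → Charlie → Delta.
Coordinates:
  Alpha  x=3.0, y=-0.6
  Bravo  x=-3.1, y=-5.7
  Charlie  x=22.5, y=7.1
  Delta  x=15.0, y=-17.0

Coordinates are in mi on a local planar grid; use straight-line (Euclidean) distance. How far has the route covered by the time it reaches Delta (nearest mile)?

62 mi

Leg distances:
Alpha→Bravo: 8.0 mi  (cumulative 8.0 mi)
Bravo→Charlie: 28.6 mi  (cumulative 36.6 mi)
Charlie→Delta: 25.2 mi  (cumulative 61.8 mi)
Cumulative distance at Delta ≈ 62 mi.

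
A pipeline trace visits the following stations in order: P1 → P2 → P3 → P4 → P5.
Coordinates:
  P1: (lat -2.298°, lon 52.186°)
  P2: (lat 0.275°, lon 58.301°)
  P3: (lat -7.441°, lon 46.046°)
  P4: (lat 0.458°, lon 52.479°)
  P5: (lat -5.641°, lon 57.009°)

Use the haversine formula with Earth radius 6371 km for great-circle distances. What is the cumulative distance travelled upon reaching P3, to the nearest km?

2345 km

Leg distances:
P1→P2: 737.5 km  (cumulative 737.5 km)
P2→P3: 1607.2 km  (cumulative 2344.7 km)
Cumulative distance at P3 ≈ 2345 km.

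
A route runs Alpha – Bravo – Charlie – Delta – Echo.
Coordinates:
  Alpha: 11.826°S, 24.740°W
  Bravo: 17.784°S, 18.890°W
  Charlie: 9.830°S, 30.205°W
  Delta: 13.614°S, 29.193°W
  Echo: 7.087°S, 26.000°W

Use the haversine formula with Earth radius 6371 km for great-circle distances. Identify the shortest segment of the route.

Charlie–Delta

Leg distances:
Alpha→Bravo: 913.2 km
Bravo→Charlie: 1507.3 km
Charlie→Delta: 434.9 km
Delta→Echo: 805.3 km
The shortest leg is Charlie–Delta at 434.9 km.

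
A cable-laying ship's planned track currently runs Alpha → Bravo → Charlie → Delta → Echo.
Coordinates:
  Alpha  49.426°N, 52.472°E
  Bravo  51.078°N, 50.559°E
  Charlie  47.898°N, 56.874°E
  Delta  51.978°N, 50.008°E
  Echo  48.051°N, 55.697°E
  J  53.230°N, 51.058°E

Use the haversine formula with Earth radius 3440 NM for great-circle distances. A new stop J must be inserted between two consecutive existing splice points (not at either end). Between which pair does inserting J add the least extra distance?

Added distance for inserting J between each consecutive pair:
Alpha–Bravo: 241.6 NM
Bravo–Charlie: 208.2 NM
Charlie–Delta: 112.7 NM
Delta–Echo: 119.9 NM
Smallest added distance is 112.7 NM, inserting between Charlie and Delta.

between Charlie and Delta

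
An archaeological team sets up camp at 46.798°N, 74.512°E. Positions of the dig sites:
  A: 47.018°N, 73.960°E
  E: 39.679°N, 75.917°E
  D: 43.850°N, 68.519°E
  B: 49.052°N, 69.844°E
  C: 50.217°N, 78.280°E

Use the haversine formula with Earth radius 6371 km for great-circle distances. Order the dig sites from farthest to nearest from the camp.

Distance from the camp at 46.798°N, 74.512°E to each:
E 39.679°N, 75.917°E: 799.7 km
D 43.850°N, 68.519°E: 571.6 km
C 50.217°N, 78.280°E: 470.6 km
B 49.052°N, 69.844°E: 428.6 km
A 47.018°N, 73.960°E: 48.5 km

E, D, C, B, A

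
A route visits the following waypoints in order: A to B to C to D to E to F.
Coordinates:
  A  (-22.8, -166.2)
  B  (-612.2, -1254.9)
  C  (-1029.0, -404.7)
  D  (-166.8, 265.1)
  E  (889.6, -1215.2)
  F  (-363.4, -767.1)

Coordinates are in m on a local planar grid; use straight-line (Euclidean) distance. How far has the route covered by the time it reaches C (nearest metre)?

2185 m

Leg distances:
A→B: 1238.0 m  (cumulative 1238.0 m)
B→C: 946.9 m  (cumulative 2184.9 m)
Cumulative distance at C ≈ 2185 m.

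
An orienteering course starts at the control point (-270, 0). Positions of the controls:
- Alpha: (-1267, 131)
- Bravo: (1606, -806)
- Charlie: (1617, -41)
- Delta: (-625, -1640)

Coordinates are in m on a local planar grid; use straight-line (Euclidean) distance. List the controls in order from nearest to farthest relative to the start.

Alpha, Delta, Charlie, Bravo

Distance from the start at (-270, 0) to each:
Alpha (-1267, 131): 1005.6 m
Delta (-625, -1640): 1678.0 m
Charlie (1617, -41): 1887.4 m
Bravo (1606, -806): 2041.8 m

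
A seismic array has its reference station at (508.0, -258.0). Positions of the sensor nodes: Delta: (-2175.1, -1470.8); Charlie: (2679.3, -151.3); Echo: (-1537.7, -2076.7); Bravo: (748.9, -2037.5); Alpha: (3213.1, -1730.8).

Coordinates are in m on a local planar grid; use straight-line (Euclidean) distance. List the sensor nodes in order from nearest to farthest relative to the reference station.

Distance from the reference station at (508.0, -258.0) to each:
Bravo (748.9, -2037.5): 1795.7 m
Charlie (2679.3, -151.3): 2173.9 m
Echo (-1537.7, -2076.7): 2737.3 m
Delta (-2175.1, -1470.8): 2944.5 m
Alpha (3213.1, -1730.8): 3080.0 m

Bravo, Charlie, Echo, Delta, Alpha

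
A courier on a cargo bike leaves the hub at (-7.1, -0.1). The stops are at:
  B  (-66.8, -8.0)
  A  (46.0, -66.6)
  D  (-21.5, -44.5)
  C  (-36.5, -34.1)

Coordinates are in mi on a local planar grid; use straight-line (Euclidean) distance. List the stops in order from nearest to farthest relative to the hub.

C, D, B, A

Computing each straight-line distance from (-7.1, -0.1):
C (-36.5, -34.1): 44.9 mi
D (-21.5, -44.5): 46.7 mi
B (-66.8, -8.0): 60.2 mi
A (46.0, -66.6): 85.1 mi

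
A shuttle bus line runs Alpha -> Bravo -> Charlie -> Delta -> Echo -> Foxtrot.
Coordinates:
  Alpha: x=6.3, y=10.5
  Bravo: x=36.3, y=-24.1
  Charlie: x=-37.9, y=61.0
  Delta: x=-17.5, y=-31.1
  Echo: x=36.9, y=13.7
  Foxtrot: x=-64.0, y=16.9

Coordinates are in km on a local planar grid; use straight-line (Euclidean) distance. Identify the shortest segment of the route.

Alpha–Bravo

Leg distances:
Alpha→Bravo: 45.8 km
Bravo→Charlie: 112.9 km
Charlie→Delta: 94.3 km
Delta→Echo: 70.5 km
Echo→Foxtrot: 101.0 km
The shortest leg is Alpha–Bravo at 45.8 km.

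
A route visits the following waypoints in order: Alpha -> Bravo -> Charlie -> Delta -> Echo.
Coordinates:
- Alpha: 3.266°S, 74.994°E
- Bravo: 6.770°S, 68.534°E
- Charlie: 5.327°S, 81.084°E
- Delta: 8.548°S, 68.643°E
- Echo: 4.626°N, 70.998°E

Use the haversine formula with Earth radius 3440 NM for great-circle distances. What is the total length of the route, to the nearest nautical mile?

2764 NM

Leg distances:
Alpha→Bravo: 439.9 NM  (cumulative 439.9 NM)
Bravo→Charlie: 754.3 NM  (cumulative 1194.1 NM)
Charlie→Delta: 766.2 NM  (cumulative 1960.3 NM)
Delta→Echo: 803.4 NM  (cumulative 2763.7 NM)
Total route length ≈ 2764 NM.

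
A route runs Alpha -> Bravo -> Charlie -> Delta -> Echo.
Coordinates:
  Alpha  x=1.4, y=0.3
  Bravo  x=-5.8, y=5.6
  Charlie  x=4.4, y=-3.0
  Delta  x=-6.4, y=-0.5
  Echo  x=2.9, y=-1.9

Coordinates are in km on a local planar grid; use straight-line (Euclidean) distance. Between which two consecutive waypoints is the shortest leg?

Leg distances:
Alpha→Bravo: 8.9 km
Bravo→Charlie: 13.3 km
Charlie→Delta: 11.1 km
Delta→Echo: 9.4 km
The shortest leg is Alpha–Bravo at 8.9 km.

Alpha–Bravo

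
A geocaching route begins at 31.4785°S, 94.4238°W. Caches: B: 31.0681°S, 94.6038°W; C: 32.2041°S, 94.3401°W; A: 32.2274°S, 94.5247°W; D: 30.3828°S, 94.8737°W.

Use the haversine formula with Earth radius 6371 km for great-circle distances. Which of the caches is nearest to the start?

B

Distances from the start (31.4785°S, 94.4238°W):
B: 48.7 km
C: 81.1 km
A: 83.8 km
D: 129.2 km
The nearest is B at 48.7 km.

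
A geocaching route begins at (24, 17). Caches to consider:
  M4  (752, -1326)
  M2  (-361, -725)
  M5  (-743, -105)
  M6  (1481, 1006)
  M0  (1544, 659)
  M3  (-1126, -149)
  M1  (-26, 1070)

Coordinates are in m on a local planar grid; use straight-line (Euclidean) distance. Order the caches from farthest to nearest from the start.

Distance from the start at (24, 17) to each:
M6 (1481, 1006): 1761.0 m
M0 (1544, 659): 1650.0 m
M4 (752, -1326): 1527.6 m
M3 (-1126, -149): 1161.9 m
M1 (-26, 1070): 1054.2 m
M2 (-361, -725): 835.9 m
M5 (-743, -105): 776.6 m

M6, M0, M4, M3, M1, M2, M5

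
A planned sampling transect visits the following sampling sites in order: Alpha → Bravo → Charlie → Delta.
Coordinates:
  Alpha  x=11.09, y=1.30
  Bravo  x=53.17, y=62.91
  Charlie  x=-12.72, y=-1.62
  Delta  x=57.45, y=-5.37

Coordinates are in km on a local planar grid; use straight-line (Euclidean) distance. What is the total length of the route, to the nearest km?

Leg distances:
Alpha→Bravo: 74.6 km  (cumulative 74.6 km)
Bravo→Charlie: 92.2 km  (cumulative 166.8 km)
Charlie→Delta: 70.3 km  (cumulative 237.1 km)
Total route length ≈ 237 km.

237 km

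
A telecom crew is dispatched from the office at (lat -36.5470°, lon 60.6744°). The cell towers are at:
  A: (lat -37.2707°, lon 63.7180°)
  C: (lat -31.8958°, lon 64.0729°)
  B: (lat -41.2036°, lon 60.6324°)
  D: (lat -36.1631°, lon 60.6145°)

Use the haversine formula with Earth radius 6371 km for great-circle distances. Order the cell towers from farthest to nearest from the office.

C, B, A, D

Distances from the office:
C (lat -31.8958°, lon 64.0729°): 604.1 km
B (lat -41.2036°, lon 60.6324°): 517.8 km
A (lat -37.2707°, lon 63.7180°): 282.3 km
D (lat -36.1631°, lon 60.6145°): 43.0 km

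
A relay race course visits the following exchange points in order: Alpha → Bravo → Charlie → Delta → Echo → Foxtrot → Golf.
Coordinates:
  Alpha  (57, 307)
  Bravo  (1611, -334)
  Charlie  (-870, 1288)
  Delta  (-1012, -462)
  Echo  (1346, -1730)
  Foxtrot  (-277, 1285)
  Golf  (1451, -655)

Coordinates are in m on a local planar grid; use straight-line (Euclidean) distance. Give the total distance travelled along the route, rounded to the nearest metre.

15100 m

Leg distances:
Alpha→Bravo: 1681.0 m  (cumulative 1681.0 m)
Bravo→Charlie: 2964.2 m  (cumulative 4645.2 m)
Charlie→Delta: 1755.8 m  (cumulative 6400.9 m)
Delta→Echo: 2677.3 m  (cumulative 9078.2 m)
Echo→Foxtrot: 3424.1 m  (cumulative 12502.3 m)
Foxtrot→Golf: 2598.0 m  (cumulative 15100.3 m)
Total route length ≈ 15100 m.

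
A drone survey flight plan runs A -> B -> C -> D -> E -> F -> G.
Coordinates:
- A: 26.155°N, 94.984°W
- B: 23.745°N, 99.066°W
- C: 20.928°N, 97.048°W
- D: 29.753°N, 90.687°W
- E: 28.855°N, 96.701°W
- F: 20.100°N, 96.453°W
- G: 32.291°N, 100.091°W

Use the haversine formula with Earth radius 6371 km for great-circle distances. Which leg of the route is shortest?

Leg distances:
A→B: 491.0 km
B→C: 375.7 km
C→D: 1170.5 km
D→E: 591.6 km
E→F: 973.8 km
F→G: 1403.0 km
The shortest leg is B–C at 375.7 km.

B–C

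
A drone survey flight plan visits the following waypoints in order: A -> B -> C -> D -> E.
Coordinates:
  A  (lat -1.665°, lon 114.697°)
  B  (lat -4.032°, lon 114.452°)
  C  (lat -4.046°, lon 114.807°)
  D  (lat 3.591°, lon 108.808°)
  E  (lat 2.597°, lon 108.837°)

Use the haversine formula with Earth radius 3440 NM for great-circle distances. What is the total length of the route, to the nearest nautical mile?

Leg distances:
A→B: 142.9 NM  (cumulative 142.9 NM)
B→C: 21.3 NM  (cumulative 164.1 NM)
C→D: 582.9 NM  (cumulative 747.0 NM)
D→E: 59.7 NM  (cumulative 806.8 NM)
Total route length ≈ 807 NM.

807 NM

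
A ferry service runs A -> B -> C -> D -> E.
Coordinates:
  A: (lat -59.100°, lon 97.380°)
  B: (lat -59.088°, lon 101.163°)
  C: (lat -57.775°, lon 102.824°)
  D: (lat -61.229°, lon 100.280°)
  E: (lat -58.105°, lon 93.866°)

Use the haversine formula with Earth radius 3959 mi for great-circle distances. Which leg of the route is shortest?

Leg distances:
A→B: 134.2 mi
B→C: 108.8 mi
C→D: 254.7 mi
D→E: 310.7 mi
The shortest leg is B–C at 108.8 mi.

B–C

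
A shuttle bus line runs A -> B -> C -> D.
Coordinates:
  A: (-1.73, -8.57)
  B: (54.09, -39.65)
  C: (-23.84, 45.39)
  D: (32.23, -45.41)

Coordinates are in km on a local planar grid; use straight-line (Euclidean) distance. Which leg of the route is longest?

Leg distances:
A→B: 63.9 km
B→C: 115.3 km
C→D: 106.7 km
The longest leg is B–C at 115.3 km.

B–C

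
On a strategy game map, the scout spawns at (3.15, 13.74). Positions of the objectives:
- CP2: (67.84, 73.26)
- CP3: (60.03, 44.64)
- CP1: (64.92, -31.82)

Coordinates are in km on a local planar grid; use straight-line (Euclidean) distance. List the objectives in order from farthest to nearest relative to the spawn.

CP2, CP1, CP3

Distances from the spawn:
CP2 (67.84, 73.26): 87.9 km
CP1 (64.92, -31.82): 76.8 km
CP3 (60.03, 44.64): 64.7 km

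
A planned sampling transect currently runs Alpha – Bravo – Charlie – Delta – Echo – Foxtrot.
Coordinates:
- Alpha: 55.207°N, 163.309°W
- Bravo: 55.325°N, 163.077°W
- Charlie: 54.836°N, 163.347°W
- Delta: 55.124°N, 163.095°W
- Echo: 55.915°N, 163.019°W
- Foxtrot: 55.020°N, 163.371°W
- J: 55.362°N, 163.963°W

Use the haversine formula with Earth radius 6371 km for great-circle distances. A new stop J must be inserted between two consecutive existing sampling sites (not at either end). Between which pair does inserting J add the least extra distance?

Added distance for inserting J between each consecutive pair:
Alpha–Bravo: 81.3 km
Bravo–Charlie: 69.6 km
Charlie–Delta: 95.6 km
Delta–Echo: 58.4 km
Echo–Foxtrot: 36.9 km
Smallest added distance is 36.9 km, inserting between Echo and Foxtrot.

between Echo and Foxtrot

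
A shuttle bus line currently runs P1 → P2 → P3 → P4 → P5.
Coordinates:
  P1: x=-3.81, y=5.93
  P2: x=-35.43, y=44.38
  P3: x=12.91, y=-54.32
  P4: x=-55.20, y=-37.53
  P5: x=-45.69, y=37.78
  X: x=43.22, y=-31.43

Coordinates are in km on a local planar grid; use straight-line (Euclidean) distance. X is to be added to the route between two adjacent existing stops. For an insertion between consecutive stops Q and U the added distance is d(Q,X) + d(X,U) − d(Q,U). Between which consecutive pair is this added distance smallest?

between P2 and P3

Added distance for inserting X between each consecutive pair:
P1–P2: 119.5 km
P2–P3: 37.3 km
P3–P4: 66.4 km
P4–P5: 135.4 km
Smallest added distance is 37.3 km, inserting between P2 and P3.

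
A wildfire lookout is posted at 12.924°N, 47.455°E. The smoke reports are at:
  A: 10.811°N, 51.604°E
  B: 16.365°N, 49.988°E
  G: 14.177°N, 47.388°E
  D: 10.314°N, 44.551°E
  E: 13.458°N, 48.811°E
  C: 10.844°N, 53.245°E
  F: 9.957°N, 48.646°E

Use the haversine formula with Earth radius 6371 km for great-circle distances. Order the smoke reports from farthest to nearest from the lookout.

Computing each great-circle distance from 12.924°N, 47.455°E:
C 10.844°N, 53.245°E: 671.1 km
A 10.811°N, 51.604°E: 508.9 km
B 16.365°N, 49.988°E: 469.7 km
D 10.314°N, 44.551°E: 429.2 km
F 9.957°N, 48.646°E: 354.5 km
E 13.458°N, 48.811°E: 158.4 km
G 14.177°N, 47.388°E: 139.5 km

C, A, B, D, F, E, G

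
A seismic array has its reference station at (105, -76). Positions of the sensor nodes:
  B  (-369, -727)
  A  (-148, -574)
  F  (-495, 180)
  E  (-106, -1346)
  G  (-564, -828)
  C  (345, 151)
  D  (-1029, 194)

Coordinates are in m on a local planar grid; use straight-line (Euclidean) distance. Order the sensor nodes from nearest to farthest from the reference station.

Distance from the reference station at (105, -76) to each:
C (345, 151): 330.3 m
A (-148, -574): 558.6 m
F (-495, 180): 652.3 m
B (-369, -727): 805.3 m
G (-564, -828): 1006.5 m
D (-1029, 194): 1165.7 m
E (-106, -1346): 1287.4 m

C, A, F, B, G, D, E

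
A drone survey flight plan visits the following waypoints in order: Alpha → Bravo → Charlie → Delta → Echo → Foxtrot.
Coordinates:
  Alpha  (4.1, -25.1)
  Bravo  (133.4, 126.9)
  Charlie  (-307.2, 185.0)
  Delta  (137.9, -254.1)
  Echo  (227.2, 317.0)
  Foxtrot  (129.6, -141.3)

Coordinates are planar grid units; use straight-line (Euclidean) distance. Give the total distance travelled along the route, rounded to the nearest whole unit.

Leg distances:
Alpha→Bravo: 199.6  (cumulative 199.6)
Bravo→Charlie: 444.4  (cumulative 644.0)
Charlie→Delta: 625.2  (cumulative 1269.2)
Delta→Echo: 578.0  (cumulative 1847.2)
Echo→Foxtrot: 468.6  (cumulative 2315.8)
Total route length ≈ 2316.

2316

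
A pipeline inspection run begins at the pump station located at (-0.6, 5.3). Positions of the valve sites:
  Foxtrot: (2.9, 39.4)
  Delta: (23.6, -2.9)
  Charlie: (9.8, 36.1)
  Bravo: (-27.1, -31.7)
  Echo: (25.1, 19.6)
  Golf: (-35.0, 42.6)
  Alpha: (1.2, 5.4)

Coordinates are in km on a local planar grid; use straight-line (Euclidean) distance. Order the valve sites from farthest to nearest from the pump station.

Distances from the pump station:
Golf (-35.0, 42.6): 50.7 km
Bravo (-27.1, -31.7): 45.5 km
Foxtrot (2.9, 39.4): 34.3 km
Charlie (9.8, 36.1): 32.5 km
Echo (25.1, 19.6): 29.4 km
Delta (23.6, -2.9): 25.6 km
Alpha (1.2, 5.4): 1.8 km

Golf, Bravo, Foxtrot, Charlie, Echo, Delta, Alpha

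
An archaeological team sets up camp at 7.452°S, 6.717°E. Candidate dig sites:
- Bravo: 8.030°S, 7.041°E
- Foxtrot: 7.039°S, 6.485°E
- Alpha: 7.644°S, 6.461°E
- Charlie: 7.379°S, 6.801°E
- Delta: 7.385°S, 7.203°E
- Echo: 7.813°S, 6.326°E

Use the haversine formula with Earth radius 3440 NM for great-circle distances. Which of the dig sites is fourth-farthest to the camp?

Distances from the camp (7.452°S, 6.717°E):
Bravo: 39.7 NM
Echo: 31.8 NM
Delta: 29.2 NM
Foxtrot: 28.4 NM
Alpha: 19.1 NM
Charlie: 6.6 NM
The fourth-farthest is Foxtrot at 28.4 NM.

Foxtrot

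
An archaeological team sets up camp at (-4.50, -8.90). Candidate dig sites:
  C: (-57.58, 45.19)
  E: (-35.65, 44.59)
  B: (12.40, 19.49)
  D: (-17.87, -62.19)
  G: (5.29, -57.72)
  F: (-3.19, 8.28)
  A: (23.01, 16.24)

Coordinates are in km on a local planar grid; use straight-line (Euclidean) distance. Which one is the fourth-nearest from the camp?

G

Distances from the camp ((-4.50, -8.90)):
F: 17.2 km
B: 33.0 km
A: 37.3 km
G: 49.8 km
D: 54.9 km
E: 61.9 km
C: 75.8 km
The fourth-nearest is G at 49.8 km.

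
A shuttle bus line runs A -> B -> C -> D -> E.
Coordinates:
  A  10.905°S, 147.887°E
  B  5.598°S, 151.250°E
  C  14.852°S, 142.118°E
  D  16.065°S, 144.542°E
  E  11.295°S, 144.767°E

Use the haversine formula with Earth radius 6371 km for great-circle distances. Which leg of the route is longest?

B–C

Leg distances:
A→B: 696.5 km
B→C: 1433.5 km
C→D: 292.7 km
D→E: 531.0 km
The longest leg is B–C at 1433.5 km.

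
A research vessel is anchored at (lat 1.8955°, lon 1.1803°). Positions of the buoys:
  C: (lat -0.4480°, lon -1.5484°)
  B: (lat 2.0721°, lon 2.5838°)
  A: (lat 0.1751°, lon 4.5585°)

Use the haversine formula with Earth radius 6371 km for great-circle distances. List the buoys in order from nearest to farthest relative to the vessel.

Distance from the vessel at (lat 1.8955°, lon 1.1803°) to each:
B (lat 2.0721°, lon 2.5838°): 157.2 km
C (lat -0.4480°, lon -1.5484°): 399.9 km
A (lat 0.1751°, lon 4.5585°): 421.5 km

B, C, A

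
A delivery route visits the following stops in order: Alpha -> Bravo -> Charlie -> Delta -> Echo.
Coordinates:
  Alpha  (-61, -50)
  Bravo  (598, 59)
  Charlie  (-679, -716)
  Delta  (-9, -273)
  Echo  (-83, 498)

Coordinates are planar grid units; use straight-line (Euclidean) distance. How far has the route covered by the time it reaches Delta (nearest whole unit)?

2965

Leg distances:
Alpha→Bravo: 668.0  (cumulative 668.0)
Bravo→Charlie: 1493.8  (cumulative 2161.7)
Charlie→Delta: 803.2  (cumulative 2964.9)
Cumulative distance at Delta ≈ 2965.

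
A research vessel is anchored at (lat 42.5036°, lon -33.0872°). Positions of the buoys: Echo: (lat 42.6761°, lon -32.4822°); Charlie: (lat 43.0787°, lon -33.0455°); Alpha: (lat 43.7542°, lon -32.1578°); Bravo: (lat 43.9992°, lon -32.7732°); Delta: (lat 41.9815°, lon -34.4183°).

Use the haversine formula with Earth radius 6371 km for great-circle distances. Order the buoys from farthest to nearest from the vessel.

Distances from the vessel:
Bravo (lat 43.9992°, lon -32.7732°): 168.2 km
Alpha (lat 43.7542°, lon -32.1578°): 158.2 km
Delta (lat 41.9815°, lon -34.4183°): 124.0 km
Charlie (lat 43.0787°, lon -33.0455°): 64.0 km
Echo (lat 42.6761°, lon -32.4822°): 53.1 km

Bravo, Alpha, Delta, Charlie, Echo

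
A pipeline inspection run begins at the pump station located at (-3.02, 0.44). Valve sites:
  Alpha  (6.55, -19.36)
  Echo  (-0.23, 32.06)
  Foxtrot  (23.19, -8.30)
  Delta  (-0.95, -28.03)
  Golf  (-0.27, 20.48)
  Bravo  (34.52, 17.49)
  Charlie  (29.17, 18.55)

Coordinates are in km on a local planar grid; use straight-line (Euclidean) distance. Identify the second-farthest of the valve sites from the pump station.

Distance to each, sorted:
Bravo: 41.2 km
Charlie: 36.9 km
Echo: 31.7 km
Delta: 28.5 km
Foxtrot: 27.6 km
Alpha: 22.0 km
Golf: 20.2 km
The second-farthest is Charlie at 36.9 km.

Charlie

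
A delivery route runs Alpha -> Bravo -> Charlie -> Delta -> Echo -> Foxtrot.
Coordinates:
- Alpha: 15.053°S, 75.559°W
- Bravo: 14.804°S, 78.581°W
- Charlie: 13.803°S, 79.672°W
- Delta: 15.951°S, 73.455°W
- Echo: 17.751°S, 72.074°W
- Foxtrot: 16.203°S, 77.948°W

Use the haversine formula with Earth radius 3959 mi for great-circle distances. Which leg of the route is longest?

Leg distances:
Alpha→Bravo: 202.5 mi
Bravo→Charlie: 100.6 mi
Charlie→Delta: 440.9 mi
Delta→Echo: 154.3 mi
Echo→Foxtrot: 402.6 mi
The longest leg is Charlie–Delta at 440.9 mi.

Charlie–Delta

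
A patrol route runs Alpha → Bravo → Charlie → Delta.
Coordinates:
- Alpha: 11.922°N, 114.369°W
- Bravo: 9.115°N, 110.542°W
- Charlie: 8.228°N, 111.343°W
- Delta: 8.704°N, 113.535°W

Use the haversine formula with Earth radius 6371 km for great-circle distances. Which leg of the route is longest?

Alpha–Bravo

Leg distances:
Alpha→Bravo: 522.0 km
Bravo→Charlie: 132.2 km
Charlie→Delta: 246.8 km
The longest leg is Alpha–Bravo at 522.0 km.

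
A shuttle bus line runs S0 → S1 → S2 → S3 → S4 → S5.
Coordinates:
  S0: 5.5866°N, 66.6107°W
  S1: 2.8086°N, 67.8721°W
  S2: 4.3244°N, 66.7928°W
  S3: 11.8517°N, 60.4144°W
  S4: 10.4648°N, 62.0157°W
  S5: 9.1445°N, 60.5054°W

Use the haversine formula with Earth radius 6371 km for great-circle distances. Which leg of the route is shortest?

S1–S2

Leg distances:
S0→S1: 339.1 km
S1→S2: 206.8 km
S2→S3: 1092.2 km
S3→S4: 233.0 km
S4→S5: 221.2 km
The shortest leg is S1–S2 at 206.8 km.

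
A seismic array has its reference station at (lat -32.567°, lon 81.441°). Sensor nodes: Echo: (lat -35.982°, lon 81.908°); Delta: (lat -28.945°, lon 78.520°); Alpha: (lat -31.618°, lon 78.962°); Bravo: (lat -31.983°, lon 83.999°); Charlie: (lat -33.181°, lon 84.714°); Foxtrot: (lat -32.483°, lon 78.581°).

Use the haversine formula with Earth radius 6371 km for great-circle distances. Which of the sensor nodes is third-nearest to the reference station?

Distances from the reference station ((lat -32.567°, lon 81.441°)):
Bravo: 249.1 km
Alpha: 256.3 km
Foxtrot: 268.3 km
Charlie: 313.2 km
Echo: 382.1 km
Delta: 490.0 km
The third-nearest is Foxtrot at 268.3 km.

Foxtrot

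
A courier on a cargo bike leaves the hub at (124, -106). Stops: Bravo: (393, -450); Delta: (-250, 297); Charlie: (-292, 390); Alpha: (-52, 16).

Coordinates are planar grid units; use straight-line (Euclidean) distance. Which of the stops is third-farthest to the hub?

Distance to each, sorted:
Charlie: 647.4
Delta: 549.8
Bravo: 436.7
Alpha: 214.1
The third-farthest is Bravo at 436.7.

Bravo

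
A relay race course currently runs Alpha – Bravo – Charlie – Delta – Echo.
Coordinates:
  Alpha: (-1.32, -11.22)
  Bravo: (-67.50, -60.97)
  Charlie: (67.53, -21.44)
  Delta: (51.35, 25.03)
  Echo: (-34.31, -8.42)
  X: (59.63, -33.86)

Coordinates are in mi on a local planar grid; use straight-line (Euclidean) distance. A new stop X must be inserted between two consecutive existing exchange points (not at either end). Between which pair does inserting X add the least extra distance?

Added distance for inserting X between each consecutive pair:
Alpha–Bravo: 112.2 mi
Bravo–Charlie: 4.0 mi
Charlie–Delta: 25.0 mi
Delta–Echo: 64.8 mi
Smallest added distance is 4.0 mi, inserting between Bravo and Charlie.

between Bravo and Charlie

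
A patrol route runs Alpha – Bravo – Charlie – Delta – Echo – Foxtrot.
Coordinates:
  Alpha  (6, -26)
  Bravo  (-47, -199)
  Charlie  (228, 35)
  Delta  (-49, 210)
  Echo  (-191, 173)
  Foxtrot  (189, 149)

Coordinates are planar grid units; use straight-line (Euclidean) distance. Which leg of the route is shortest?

Delta–Echo

Leg distances:
Alpha→Bravo: 180.9
Bravo→Charlie: 361.1
Charlie→Delta: 327.6
Delta→Echo: 146.7
Echo→Foxtrot: 380.8
The shortest leg is Delta–Echo at 146.7.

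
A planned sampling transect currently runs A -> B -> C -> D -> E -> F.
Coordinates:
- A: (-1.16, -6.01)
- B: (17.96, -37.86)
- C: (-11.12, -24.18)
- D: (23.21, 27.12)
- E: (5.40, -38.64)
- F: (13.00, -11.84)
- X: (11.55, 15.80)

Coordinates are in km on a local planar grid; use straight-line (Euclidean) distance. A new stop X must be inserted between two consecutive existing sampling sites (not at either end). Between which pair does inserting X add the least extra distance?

Added distance for inserting X between each consecutive pair:
A–B: 42.1 km
B–C: 67.9 km
C–D: 0.5 km
D–E: 2.9 km
E–F: 54.6 km
Smallest added distance is 0.5 km, inserting between C and D.

between C and D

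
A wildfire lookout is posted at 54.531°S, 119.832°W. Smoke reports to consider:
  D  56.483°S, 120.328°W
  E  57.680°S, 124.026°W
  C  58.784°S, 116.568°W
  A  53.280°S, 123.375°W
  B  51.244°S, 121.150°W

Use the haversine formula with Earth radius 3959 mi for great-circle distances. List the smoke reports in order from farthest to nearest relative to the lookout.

C, E, B, A, D

Distances from the lookout:
C 58.784°S, 116.568°W: 318.9 mi
E 57.680°S, 124.026°W: 270.9 mi
B 51.244°S, 121.150°W: 233.7 mi
A 53.280°S, 123.375°W: 168.1 mi
D 56.483°S, 120.328°W: 136.3 mi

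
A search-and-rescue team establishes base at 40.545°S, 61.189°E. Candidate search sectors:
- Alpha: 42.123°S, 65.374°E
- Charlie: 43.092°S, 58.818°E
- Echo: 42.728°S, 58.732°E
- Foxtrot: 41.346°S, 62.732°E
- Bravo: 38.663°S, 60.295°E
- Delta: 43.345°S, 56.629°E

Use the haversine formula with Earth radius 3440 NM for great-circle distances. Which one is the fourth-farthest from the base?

Distances from the base (40.545°S, 61.189°E):
Delta: 264.0 NM
Alpha: 211.1 NM
Charlie: 186.1 NM
Echo: 171.3 NM
Bravo: 120.3 NM
Foxtrot: 84.9 NM
The fourth-farthest is Echo at 171.3 NM.

Echo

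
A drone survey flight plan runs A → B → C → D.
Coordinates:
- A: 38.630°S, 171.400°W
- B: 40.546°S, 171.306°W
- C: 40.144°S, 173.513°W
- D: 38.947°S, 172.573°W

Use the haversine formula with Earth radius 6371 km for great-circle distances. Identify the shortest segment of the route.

Leg distances:
A→B: 213.2 km
B→C: 192.3 km
C→D: 155.6 km
The shortest leg is C–D at 155.6 km.

C–D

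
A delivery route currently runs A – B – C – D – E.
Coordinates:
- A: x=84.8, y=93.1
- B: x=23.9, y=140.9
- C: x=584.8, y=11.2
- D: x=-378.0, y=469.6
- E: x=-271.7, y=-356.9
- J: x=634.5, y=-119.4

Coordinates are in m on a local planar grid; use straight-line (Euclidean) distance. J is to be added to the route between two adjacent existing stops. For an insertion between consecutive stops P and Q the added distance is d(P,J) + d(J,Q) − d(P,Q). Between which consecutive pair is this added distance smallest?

between B and C

Added distance for inserting J between each consecutive pair:
A–B: 1175.7 m
B–C: 227.8 m
C–D: 244.7 m
D–E: 1274.9 m
Smallest added distance is 227.8 m, inserting between B and C.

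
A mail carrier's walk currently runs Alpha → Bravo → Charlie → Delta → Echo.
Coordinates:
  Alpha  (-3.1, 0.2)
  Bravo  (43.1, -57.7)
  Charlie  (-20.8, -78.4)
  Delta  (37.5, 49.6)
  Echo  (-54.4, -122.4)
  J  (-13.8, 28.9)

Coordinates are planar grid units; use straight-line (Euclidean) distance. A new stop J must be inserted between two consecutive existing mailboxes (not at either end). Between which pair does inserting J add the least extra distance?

between Delta and Echo

Added distance for inserting J between each consecutive pair:
Alpha–Bravo: 60.2
Bravo–Charlie: 144.0
Charlie–Delta: 22.2
Delta–Echo: 17.0
Smallest added distance is 17.0, inserting between Delta and Echo.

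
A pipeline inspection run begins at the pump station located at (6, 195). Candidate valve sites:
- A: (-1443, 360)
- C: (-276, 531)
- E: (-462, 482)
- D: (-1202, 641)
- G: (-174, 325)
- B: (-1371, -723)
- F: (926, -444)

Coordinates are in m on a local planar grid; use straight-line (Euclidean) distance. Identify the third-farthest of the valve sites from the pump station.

D

Distance to each, sorted:
B: 1654.9 m
A: 1458.4 m
D: 1287.7 m
F: 1120.1 m
E: 549.0 m
C: 438.7 m
G: 222.0 m
The third-farthest is D at 1287.7 m.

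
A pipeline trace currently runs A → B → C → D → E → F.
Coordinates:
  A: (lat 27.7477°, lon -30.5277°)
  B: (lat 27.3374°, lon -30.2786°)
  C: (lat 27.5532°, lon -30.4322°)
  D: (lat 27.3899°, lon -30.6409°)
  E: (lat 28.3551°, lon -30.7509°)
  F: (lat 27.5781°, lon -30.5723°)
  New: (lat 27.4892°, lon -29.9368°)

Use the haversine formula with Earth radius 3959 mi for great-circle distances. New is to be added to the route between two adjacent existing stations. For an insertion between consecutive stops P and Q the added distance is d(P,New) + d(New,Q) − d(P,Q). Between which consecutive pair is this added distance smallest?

Added distance for inserting New between each consecutive pair:
A–B: 31.6 mi
B–C: 36.5 mi
C–D: 57.3 mi
D–E: 54.5 mi
E–F: 62.4 mi
Smallest added distance is 31.6 mi, inserting between A and B.

between A and B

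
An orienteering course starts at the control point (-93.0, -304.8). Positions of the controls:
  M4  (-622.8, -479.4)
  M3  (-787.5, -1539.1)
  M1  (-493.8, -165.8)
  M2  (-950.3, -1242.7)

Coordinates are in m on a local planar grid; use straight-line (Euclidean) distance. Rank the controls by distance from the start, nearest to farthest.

Distance from the start at (-93.0, -304.8) to each:
M1 (-493.8, -165.8): 424.2 m
M4 (-622.8, -479.4): 557.8 m
M2 (-950.3, -1242.7): 1270.7 m
M3 (-787.5, -1539.1): 1416.3 m

M1, M4, M2, M3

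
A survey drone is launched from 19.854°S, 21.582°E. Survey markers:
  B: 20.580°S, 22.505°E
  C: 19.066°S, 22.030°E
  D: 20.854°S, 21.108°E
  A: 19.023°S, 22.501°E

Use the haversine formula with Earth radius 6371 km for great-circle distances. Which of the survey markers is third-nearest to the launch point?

Distance to each, sorted:
C: 99.4 km
D: 121.7 km
B: 125.7 km
A: 133.5 km
The third-nearest is B at 125.7 km.

B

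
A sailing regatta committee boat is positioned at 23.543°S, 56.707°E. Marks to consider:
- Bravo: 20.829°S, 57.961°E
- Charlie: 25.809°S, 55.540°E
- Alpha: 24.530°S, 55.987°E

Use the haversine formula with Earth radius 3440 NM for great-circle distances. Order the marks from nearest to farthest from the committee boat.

Distances from the committee boat:
Alpha 24.530°S, 55.987°E: 71.2 NM
Charlie 25.809°S, 55.540°E: 150.2 NM
Bravo 20.829°S, 57.961°E: 177.2 NM

Alpha, Charlie, Bravo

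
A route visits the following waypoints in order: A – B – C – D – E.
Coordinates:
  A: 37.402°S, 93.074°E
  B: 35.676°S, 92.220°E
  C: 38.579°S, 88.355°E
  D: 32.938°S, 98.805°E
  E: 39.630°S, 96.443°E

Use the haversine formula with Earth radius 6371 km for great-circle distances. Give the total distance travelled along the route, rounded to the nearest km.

2582 km

Leg distances:
A→B: 206.5 km  (cumulative 206.5 km)
B→C: 470.7 km  (cumulative 677.2 km)
C→D: 1131.3 km  (cumulative 1808.5 km)
D→E: 773.6 km  (cumulative 2582.1 km)
Total route length ≈ 2582 km.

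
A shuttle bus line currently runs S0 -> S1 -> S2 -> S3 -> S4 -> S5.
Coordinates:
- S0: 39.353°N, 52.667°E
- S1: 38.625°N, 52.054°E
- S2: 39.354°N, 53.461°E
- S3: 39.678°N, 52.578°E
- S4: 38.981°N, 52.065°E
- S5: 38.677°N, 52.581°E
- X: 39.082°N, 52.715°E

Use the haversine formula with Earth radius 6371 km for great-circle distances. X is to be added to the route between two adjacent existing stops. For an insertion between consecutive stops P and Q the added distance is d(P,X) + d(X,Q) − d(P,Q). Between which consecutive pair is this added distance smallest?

between S1 and S2

Added distance for inserting X between each consecutive pair:
S0–S1: 10.2 km
S1–S2: 1.4 km
S2–S3: 54.5 km
S3–S4: 35.4 km
S4–S5: 47.7 km
Smallest added distance is 1.4 km, inserting between S1 and S2.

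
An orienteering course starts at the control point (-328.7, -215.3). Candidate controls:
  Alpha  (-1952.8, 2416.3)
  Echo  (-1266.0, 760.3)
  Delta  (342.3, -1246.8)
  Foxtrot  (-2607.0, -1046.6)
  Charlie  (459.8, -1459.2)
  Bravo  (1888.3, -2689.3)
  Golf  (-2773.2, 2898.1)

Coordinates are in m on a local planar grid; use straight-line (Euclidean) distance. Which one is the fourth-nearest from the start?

Distances from the start ((-328.7, -215.3)):
Delta: 1230.5 m
Echo: 1352.9 m
Charlie: 1472.8 m
Foxtrot: 2425.2 m
Alpha: 3092.4 m
Bravo: 3322.0 m
Golf: 3958.4 m
The fourth-nearest is Foxtrot at 2425.2 m.

Foxtrot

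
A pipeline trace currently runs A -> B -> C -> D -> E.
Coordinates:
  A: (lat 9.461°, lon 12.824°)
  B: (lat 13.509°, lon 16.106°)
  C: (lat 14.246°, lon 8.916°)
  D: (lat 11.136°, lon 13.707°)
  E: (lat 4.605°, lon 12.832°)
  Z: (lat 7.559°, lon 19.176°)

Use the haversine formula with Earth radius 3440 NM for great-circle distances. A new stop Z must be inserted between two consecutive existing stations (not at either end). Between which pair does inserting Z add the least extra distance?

Added distance for inserting Z between each consecutive pair:
A–B: 484.2 NM
B–C: 704.8 NM
C–D: 777.3 NM
D–E: 411.3 NM
Smallest added distance is 411.3 NM, inserting between D and E.

between D and E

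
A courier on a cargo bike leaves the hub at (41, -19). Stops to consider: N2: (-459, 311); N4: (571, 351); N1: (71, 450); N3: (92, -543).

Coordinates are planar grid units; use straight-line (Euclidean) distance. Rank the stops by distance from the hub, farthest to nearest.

Distance from the hub at (41, -19) to each:
N4 (571, 351): 646.4
N2 (-459, 311): 599.1
N3 (92, -543): 526.5
N1 (71, 450): 470.0

N4, N2, N3, N1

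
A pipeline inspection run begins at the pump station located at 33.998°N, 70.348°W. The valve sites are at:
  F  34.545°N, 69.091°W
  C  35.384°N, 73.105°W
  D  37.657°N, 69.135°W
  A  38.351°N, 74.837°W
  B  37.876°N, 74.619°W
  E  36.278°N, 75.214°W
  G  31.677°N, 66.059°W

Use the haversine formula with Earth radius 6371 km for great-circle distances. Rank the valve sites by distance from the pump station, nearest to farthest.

F, C, D, G, E, B, A

Distances from the pump station:
F 34.545°N, 69.091°W: 130.5 km
C 35.384°N, 73.105°W: 295.4 km
D 37.657°N, 69.135°W: 421.3 km
G 31.677°N, 66.059°W: 476.6 km
E 36.278°N, 75.214°W: 509.9 km
B 37.876°N, 74.619°W: 577.6 km
A 38.351°N, 74.837°W: 629.6 km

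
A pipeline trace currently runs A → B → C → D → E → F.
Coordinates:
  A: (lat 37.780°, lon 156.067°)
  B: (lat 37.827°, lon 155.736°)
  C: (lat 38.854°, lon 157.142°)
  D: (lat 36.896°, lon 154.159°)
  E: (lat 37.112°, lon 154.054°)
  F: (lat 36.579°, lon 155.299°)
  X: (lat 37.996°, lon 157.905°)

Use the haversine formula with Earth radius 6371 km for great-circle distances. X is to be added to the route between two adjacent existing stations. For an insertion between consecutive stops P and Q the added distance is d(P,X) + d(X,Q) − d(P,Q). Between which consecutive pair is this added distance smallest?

between C and D

Added distance for inserting X between each consecutive pair:
A–B: 324.7 km
B–C: 139.9 km
C–D: 128.4 km
D–E: 680.2 km
E–F: 507.0 km
Smallest added distance is 128.4 km, inserting between C and D.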